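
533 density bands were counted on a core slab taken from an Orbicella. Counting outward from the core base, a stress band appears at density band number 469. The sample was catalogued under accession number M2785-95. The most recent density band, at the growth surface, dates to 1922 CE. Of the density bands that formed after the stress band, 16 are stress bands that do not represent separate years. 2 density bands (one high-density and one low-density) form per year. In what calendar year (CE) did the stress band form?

1898 CE

Between density band 469 and the growth surface there are 533 − 469 = 64 density bands.
Excluding 16 false density bands: 64 − 16 = 48.
48 density bands at 2 per year is 48 / 2 = 24 years.
1922 − 24 = 1898 CE.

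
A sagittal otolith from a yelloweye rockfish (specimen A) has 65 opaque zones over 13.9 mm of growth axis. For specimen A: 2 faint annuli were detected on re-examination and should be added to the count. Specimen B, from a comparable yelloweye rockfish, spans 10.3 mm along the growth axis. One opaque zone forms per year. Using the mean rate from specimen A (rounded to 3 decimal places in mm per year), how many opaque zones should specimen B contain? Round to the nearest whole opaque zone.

50 opaque zones

Specimen A: adjusted count: 65 + 2 = 67 opaque zones.
A: Extension rate ≈ 13.9 / 67 = 0.207 mm/year.
B spans 10.3 / 0.207 = 49.76 years ≈ 50 opaque zones.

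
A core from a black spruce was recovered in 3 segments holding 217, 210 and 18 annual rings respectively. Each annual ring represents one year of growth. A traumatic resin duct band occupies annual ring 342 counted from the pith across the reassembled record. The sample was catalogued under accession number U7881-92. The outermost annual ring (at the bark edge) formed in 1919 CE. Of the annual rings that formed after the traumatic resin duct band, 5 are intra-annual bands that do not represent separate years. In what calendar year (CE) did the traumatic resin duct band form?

1821 CE

Total annual rings = 217 + 210 + 18 = 445.
The traumatic resin duct band sits at annual ring 342 from the pith, so 445 − 342 = 103 annual rings formed after it.
Removing the 5 false annual rings leaves 103 − 5 = 98 true annual rings beyond the traumatic resin duct band.
1919 − 98 = 1821 CE.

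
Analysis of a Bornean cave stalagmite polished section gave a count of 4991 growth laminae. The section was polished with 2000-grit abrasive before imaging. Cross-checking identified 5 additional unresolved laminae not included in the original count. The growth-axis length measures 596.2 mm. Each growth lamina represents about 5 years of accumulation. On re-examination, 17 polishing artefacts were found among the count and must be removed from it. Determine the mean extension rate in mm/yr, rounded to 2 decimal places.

True growth lamina count = 4991 − 17 + 5 = 4979.
Multiplying by 5 years per growth lamina: 4979 × 5 = 24895 years.
Extension rate ≈ 596.2 / 24895 = 0.02 mm/yr.

0.02 mm/yr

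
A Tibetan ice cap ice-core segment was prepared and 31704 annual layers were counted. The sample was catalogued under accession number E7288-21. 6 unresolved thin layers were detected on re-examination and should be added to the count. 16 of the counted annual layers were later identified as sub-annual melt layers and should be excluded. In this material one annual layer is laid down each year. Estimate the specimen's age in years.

True annual layer count = 31704 − 16 + 6 = 31694.
At one annual layer per year, that is 31694 years.

31694 years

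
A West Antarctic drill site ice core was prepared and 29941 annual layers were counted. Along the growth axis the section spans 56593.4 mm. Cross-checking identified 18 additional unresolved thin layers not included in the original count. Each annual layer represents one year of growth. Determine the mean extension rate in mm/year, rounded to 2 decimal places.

After corrections the count is 29941 + 18 = 29959 annual layers.
56593.4 mm over 29959 years gives 56593.4 / 29959 ≈ 1.89 mm/year.

1.89 mm/year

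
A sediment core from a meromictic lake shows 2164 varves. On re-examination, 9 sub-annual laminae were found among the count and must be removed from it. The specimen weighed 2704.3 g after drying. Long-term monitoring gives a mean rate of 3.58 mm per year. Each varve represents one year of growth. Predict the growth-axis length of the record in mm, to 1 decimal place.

7714.9 mm

Correcting the raw count gives 2164 − 9 = 2155 true varves.
2155 years at 3.58 mm/year gives 3.58 × 2155 = 7714.9 mm.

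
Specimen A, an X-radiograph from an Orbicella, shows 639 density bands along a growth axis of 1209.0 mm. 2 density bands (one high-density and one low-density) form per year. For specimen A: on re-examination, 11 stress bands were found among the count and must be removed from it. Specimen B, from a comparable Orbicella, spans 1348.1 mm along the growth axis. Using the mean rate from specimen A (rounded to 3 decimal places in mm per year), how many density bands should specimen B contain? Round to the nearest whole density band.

Specimen A: true density band count = 639 − 11 = 628.
Specimen A: 628 density bands at 2 per year is 628 / 2 = 314 years.
A: Extension rate ≈ 1209.0 / 314 = 3.850 mm/yr.
Specimen B: 1348.1 mm / 3.850 mm per year = 350.16 years; at 2 density bands per year that is 350.16 × 2 ≈ 700 density bands.

700 density bands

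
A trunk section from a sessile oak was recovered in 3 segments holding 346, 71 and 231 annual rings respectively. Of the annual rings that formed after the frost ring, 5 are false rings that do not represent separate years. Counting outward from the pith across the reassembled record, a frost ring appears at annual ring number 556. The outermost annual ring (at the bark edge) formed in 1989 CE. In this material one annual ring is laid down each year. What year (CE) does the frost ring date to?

1902 CE

Total annual rings = 346 + 71 + 231 = 648.
The frost ring sits at annual ring 556 from the pith, so 648 − 556 = 92 annual rings formed after it.
Excluding 5 false annual rings: 92 − 5 = 87.
1989 − 87 = 1902 CE.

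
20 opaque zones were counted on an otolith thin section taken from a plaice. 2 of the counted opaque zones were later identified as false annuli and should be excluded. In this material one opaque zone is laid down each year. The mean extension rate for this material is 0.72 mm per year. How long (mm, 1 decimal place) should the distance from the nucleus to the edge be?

13.0 mm

True opaque zone count = 20 − 2 = 18.
Predicted length = 0.72 mm/year × 18 years = 13.0 mm.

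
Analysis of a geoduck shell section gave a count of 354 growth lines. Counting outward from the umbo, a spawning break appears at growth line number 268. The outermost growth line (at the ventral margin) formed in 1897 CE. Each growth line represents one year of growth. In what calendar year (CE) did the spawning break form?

354 − 268 = 86 growth lines lie beyond the spawning break toward the ventral margin.
1897 − 86 = 1811 CE.

1811 CE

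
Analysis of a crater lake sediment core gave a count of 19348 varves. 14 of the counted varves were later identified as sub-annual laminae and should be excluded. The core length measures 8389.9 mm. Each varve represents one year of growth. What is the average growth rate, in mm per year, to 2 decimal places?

0.43 mm per year

After corrections the count is 19348 − 14 = 19334 varves.
8389.9 mm over 19334 years gives 8389.9 / 19334 ≈ 0.43 mm per year.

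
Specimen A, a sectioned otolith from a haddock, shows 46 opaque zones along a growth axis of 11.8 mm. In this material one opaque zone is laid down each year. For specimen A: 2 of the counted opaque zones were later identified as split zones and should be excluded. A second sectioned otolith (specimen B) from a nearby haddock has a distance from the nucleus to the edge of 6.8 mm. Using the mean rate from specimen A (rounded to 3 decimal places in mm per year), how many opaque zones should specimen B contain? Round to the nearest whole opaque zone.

25 opaque zones

Specimen A: correcting the raw count gives 46 − 2 = 44 true opaque zones.
A: 11.8 mm over 44 years gives 11.8 / 44 ≈ 0.268 mm/year.
For B, 6.8 / 0.268 = 25.37 years ≈ 25 opaque zones.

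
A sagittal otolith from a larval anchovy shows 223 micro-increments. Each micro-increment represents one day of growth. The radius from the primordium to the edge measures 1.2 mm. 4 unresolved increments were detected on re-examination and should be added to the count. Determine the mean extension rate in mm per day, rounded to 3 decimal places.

0.005 mm per day

Adjusted count: 223 + 4 = 227 micro-increments.
Mean rate = 1.2 mm / 227 days ≈ 0.005 mm per day.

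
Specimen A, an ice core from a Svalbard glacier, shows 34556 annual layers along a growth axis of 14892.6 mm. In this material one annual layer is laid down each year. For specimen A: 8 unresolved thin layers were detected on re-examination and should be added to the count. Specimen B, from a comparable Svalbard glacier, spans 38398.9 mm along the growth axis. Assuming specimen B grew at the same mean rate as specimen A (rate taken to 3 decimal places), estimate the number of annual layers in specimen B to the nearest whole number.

89093 annual layers

Specimen A: correcting the raw count gives 34556 + 8 = 34564 true annual layers.
A: 14892.6 mm over 34564 years gives 14892.6 / 34564 ≈ 0.431 mm/year.
B spans 38398.9 / 0.431 = 89092.58 years ≈ 89093 annual layers.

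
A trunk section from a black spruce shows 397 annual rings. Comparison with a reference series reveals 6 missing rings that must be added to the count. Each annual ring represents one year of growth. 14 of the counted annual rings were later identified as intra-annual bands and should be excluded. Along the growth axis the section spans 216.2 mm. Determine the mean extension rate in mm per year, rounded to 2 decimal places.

Correcting the raw count gives 397 − 14 + 6 = 389 true annual rings.
216.2 mm over 389 years gives 216.2 / 389 ≈ 0.56 mm per year.

0.56 mm per year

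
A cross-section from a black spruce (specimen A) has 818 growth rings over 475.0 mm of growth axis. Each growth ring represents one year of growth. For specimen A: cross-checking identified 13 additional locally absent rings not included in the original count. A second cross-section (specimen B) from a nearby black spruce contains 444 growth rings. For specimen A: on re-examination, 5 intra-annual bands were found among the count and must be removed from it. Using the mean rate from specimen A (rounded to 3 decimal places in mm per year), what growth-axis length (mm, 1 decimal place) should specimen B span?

255.3 mm

Specimen A: true growth ring count = 818 − 5 + 13 = 826.
A: Mean rate = 475.0 mm / 826 years ≈ 0.575 mm/year.
B's length ≈ 0.575 × 444 = 255.3 mm.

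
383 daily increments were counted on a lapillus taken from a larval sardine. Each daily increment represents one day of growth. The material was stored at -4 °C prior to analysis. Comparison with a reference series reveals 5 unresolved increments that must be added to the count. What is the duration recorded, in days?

388 days

After corrections the count is 383 + 5 = 388 daily increments.
At one daily increment per day, that is 388 days.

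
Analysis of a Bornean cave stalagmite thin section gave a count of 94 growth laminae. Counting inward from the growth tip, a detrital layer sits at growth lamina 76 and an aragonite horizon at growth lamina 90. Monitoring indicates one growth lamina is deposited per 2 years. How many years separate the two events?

28 yr

90 − 76 = 14 growth laminae lie between the two events.
At 2 years per growth lamina, 14 × 2 = 28 years.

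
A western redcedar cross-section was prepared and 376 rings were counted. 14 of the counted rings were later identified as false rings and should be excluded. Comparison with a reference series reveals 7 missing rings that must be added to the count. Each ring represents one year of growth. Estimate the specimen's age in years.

After corrections the count is 376 − 14 + 7 = 369 rings.
With a one-to-one ring periodicity this is 369 years.

369 years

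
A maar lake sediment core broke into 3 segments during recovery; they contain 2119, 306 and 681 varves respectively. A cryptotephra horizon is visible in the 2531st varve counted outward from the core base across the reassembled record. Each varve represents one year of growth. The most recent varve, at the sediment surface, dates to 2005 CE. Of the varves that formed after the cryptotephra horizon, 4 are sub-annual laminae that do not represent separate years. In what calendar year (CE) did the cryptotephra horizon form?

Total varves = 2119 + 306 + 681 = 3106.
The cryptotephra horizon sits at varve 2531 from the core base, so 3106 − 2531 = 575 varves formed after it.
Excluding 4 false varves: 575 − 4 = 571.
2005 − 571 = 1434 CE.

1434 CE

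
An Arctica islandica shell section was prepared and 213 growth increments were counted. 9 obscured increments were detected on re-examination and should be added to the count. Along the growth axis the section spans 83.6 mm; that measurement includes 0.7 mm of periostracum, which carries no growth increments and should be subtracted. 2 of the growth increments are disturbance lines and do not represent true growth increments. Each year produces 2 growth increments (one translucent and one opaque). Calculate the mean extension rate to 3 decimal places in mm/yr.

0.754 mm/yr

True growth increment count = 213 − 2 + 9 = 220.
Dividing by 2 growth increments per year: 220 / 2 = 110 years.
Net length = 83.6 − 0.7 = 82.9 mm.
82.9 mm over 110 years gives 82.9 / 110 ≈ 0.754 mm/yr.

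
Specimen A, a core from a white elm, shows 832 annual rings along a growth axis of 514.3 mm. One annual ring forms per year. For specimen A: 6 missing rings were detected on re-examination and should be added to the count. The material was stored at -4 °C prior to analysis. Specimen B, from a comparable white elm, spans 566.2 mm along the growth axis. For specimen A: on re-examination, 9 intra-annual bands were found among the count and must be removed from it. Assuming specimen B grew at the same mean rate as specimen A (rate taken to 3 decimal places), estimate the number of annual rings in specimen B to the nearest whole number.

913 annual rings

Specimen A: true annual ring count = 832 − 9 + 6 = 829.
A: 514.3 mm over 829 years gives 514.3 / 829 ≈ 0.620 mm per year.
Specimen B: 566.2 mm / 0.620 mm per year = 913.23 years ≈ 913 annual rings.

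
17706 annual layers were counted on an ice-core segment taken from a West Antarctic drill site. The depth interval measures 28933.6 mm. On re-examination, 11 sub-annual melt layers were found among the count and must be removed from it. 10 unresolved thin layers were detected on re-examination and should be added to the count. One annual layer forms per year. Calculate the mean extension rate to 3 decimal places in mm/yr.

Adjusted count: 17706 − 11 + 10 = 17705 annual layers.
Extension rate ≈ 28933.6 / 17705 = 1.634 mm/yr.

1.634 mm/yr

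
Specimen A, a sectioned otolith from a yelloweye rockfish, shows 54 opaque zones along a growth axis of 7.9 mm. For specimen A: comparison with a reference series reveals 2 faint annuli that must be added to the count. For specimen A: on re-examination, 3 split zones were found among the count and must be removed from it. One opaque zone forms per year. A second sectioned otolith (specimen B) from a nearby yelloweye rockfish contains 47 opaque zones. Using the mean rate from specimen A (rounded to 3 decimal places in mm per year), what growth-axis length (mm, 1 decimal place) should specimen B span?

7.0 mm

Specimen A: true opaque zone count = 54 − 3 + 2 = 53.
A: 7.9 mm over 53 years gives 7.9 / 53 ≈ 0.149 mm per year.
For B, 0.149 mm/year × 47 years = 7.0 mm.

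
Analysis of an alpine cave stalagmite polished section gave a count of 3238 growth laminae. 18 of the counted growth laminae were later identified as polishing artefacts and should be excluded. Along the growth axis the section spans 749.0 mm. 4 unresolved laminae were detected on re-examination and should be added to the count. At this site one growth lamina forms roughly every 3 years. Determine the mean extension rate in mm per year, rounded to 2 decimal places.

Adjusted count: 3238 − 18 + 4 = 3224 growth laminae.
Multiplying by 3 years per growth lamina: 3224 × 3 = 9672 years.
Extension rate ≈ 749.0 / 9672 = 0.08 mm per year.

0.08 mm per year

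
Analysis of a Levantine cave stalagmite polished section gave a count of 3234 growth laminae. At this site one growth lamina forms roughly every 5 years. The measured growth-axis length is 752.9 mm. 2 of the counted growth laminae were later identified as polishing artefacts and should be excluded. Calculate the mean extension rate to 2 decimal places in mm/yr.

0.05 mm/yr

Adjusted count: 3234 − 2 = 3232 growth laminae.
3232 growth laminae at 5 years each span 3232 × 5 = 16160 years.
Extension rate ≈ 752.9 / 16160 = 0.05 mm/yr.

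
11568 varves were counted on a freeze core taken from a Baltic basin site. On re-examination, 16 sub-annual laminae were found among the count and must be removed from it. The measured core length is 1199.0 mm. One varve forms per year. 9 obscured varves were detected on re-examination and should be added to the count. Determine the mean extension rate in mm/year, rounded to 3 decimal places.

0.104 mm/year

After corrections the count is 11568 − 16 + 9 = 11561 varves.
Mean rate = 1199.0 mm / 11561 years ≈ 0.104 mm/year.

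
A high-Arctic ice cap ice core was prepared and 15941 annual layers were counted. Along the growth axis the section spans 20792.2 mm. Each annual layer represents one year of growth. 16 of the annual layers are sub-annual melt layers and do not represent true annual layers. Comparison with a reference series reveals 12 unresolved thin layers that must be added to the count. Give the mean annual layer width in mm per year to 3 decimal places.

True annual layer count = 15941 − 16 + 12 = 15937.
Mean rate = 20792.2 mm / 15937 years ≈ 1.305 mm per year.

1.305 mm per year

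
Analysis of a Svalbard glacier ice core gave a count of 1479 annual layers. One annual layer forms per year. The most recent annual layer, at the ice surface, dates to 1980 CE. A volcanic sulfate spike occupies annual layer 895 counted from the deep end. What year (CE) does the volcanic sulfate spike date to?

The volcanic sulfate spike sits at annual layer 895 from the deep end, so 1479 − 895 = 584 annual layers formed after it.
1980 − 584 = 1396 CE.

1396 CE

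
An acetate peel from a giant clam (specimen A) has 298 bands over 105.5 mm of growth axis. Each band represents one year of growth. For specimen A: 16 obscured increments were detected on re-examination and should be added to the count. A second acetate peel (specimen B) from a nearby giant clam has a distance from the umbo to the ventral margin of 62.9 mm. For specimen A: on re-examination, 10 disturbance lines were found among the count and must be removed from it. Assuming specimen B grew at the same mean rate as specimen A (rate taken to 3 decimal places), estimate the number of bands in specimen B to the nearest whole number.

Specimen A: after corrections the count is 298 − 10 + 16 = 304 bands.
A: 105.5 mm over 304 years gives 105.5 / 304 ≈ 0.347 mm per year.
Specimen B: 62.9 mm / 0.347 mm per year = 181.27 years ≈ 181 bands.

181 bands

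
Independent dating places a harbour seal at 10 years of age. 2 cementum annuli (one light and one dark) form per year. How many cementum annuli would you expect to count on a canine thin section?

20 cementum annuli

10 years at 2 cementum annuli per year gives 10 × 2 = 20 cementum annuli.
So 20 cementum annuli should be present.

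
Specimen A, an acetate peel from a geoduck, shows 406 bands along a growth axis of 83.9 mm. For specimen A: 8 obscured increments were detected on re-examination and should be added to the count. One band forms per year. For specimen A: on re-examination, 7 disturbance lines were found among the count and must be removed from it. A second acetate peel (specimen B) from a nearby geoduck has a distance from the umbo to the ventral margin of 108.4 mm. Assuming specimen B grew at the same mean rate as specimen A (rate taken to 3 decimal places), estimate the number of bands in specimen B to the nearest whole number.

Specimen A: correcting the raw count gives 406 − 7 + 8 = 407 true bands.
A: 83.9 mm over 407 years gives 83.9 / 407 ≈ 0.206 mm/yr.
Specimen B: 108.4 mm / 0.206 mm per year = 526.21 years ≈ 526 bands.

526 bands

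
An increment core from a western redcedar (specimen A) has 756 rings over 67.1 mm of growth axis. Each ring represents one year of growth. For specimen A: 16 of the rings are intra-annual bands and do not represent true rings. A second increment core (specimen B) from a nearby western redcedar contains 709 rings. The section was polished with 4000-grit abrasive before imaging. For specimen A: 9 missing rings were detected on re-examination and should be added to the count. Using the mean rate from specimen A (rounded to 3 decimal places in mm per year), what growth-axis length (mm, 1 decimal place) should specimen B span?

63.8 mm

Specimen A: adjusted count: 756 − 16 + 9 = 749 rings.
A: Mean rate = 67.1 mm / 749 years ≈ 0.090 mm per year.
Length of B = 0.090 × 709 = 63.8 mm.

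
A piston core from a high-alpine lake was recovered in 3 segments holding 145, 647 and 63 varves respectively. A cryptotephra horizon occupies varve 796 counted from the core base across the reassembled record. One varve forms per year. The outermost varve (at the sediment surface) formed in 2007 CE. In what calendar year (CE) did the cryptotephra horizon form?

Total varves = 145 + 647 + 63 = 855.
Between varve 796 and the sediment surface there are 855 − 796 = 59 varves.
2007 − 59 = 1948 CE.

1948 CE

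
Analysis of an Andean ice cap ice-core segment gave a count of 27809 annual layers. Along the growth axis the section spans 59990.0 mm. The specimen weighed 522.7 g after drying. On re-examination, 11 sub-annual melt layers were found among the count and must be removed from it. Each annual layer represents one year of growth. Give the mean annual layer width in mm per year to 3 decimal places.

2.158 mm per year

Correcting the raw count gives 27809 − 11 = 27798 true annual layers.
Extension rate ≈ 59990.0 / 27798 = 2.158 mm per year.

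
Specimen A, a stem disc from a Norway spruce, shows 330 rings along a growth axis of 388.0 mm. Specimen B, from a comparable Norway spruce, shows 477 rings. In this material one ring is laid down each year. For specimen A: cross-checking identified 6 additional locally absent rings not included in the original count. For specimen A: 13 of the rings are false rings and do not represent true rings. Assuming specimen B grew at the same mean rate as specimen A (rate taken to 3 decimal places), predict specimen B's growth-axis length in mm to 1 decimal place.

572.9 mm

Specimen A: correcting the raw count gives 330 − 13 + 6 = 323 true rings.
A: Extension rate ≈ 388.0 / 323 = 1.201 mm/yr.
B's length ≈ 1.201 × 477 = 572.9 mm.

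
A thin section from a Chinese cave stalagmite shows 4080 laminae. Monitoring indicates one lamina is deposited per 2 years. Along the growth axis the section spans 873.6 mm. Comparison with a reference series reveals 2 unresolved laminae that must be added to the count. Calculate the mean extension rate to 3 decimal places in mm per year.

0.107 mm per year

Correcting the raw count gives 4080 + 2 = 4082 true laminae.
Multiplying by 2 years per lamina: 4082 × 2 = 8164 years.
873.6 mm over 8164 years gives 873.6 / 8164 ≈ 0.107 mm per year.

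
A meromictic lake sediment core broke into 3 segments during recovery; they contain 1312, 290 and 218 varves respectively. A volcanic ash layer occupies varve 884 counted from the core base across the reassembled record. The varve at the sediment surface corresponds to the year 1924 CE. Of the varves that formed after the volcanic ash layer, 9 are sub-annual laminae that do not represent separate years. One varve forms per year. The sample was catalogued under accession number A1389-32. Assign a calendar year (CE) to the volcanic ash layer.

997 CE

Total varves = 1312 + 290 + 218 = 1820.
1820 − 884 = 936 varves lie beyond the volcanic ash layer toward the sediment surface.
Excluding 9 false varves: 936 − 9 = 927.
The varve at the sediment surface is 1924 CE, so the volcanic ash layer dates to 1924 − 927 = 997 CE.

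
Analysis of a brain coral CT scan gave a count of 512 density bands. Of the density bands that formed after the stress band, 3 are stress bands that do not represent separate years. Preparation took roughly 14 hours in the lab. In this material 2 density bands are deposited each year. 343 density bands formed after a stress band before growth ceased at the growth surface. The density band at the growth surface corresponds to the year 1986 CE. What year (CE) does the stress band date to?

343 density bands formed after the stress band.
Excluding 3 false density bands: 343 − 3 = 340.
With 2 density bands per year, 340 / 2 = 170 years.
The density band at the growth surface is 1986 CE, so the stress band dates to 1986 − 170 = 1816 CE.

1816 CE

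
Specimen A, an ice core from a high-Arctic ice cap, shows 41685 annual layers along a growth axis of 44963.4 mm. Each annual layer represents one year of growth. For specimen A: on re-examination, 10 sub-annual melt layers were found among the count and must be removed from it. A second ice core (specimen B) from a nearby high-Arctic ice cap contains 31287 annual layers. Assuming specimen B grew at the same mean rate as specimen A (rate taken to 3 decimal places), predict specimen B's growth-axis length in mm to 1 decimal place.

33758.7 mm

Specimen A: after corrections the count is 41685 − 10 = 41675 annual layers.
A: Mean rate = 44963.4 mm / 41675 years ≈ 1.079 mm/yr.
Length of B = 1.079 × 31287 = 33758.7 mm.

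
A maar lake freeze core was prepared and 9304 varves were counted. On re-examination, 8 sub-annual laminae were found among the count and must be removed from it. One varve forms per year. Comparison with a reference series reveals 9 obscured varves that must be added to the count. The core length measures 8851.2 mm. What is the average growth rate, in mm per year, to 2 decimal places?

True varve count = 9304 − 8 + 9 = 9305.
Extension rate ≈ 8851.2 / 9305 = 0.95 mm per year.

0.95 mm per year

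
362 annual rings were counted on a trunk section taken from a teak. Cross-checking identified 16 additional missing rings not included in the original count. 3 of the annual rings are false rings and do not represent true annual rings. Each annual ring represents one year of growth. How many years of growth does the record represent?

375 years

After corrections the count is 362 − 3 + 16 = 375 annual rings.
At one annual ring per year, that is 375 years.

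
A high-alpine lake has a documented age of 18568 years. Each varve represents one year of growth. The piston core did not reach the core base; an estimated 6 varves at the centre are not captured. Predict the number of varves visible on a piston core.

18562 varves

One varve per year gives 18568 varves over 18568 years.
Subtracting the 6 varves not captured gives 18568 − 6 = 18562 varves in the record.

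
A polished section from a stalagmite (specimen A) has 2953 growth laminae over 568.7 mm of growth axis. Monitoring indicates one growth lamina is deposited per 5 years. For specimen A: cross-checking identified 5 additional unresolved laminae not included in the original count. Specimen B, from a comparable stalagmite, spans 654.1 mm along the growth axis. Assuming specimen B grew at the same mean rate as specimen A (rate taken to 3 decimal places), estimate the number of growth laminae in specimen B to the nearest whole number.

3443 growth laminae

Specimen A: after corrections the count is 2953 + 5 = 2958 growth laminae.
Specimen A: 2958 growth laminae at 5 years each span 2958 × 5 = 14790 years.
A: Extension rate ≈ 568.7 / 14790 = 0.038 mm per year.
B spans 654.1 / 0.038 = 17213.16 years; at 5 years per growth lamina that is 17213.16 / 5 ≈ 3443 growth laminae.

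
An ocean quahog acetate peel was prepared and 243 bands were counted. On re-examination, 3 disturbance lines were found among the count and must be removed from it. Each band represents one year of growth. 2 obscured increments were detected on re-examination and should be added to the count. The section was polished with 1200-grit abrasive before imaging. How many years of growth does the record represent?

Correcting the raw count gives 243 − 3 + 2 = 242 true bands.
One band per year makes the duration 242 years.

242 yr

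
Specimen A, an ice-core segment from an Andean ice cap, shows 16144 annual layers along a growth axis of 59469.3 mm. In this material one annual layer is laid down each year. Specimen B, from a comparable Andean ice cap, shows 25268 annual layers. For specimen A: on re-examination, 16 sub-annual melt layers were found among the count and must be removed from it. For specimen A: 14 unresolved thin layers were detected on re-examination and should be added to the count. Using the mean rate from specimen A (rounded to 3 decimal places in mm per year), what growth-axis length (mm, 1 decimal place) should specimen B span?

Specimen A: after corrections the count is 16144 − 16 + 14 = 16142 annual layers.
A: 59469.3 mm over 16142 years gives 59469.3 / 16142 ≈ 3.684 mm/year.
For B, 3.684 mm/year × 25268 years = 93087.3 mm.

93087.3 mm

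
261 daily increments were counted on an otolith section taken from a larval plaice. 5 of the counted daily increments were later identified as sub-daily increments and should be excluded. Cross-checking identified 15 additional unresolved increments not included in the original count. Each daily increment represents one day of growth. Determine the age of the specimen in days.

True daily increment count = 261 − 5 + 15 = 271.
At one daily increment per day, that is 271 days.

271 d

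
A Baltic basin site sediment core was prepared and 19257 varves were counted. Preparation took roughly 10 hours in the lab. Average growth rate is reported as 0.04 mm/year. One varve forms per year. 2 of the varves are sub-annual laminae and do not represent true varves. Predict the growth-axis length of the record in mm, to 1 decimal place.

770.2 mm

After corrections the count is 19257 − 2 = 19255 varves.
Length ≈ 0.04 × 19255 = 770.2 mm.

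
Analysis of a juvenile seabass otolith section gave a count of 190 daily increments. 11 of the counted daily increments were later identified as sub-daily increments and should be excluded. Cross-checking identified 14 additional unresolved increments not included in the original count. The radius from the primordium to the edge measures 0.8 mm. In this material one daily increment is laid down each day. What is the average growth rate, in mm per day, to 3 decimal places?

0.004 mm per day

Correcting the raw count gives 190 − 11 + 14 = 193 true daily increments.
0.8 mm over 193 days gives 0.8 / 193 ≈ 0.004 mm per day.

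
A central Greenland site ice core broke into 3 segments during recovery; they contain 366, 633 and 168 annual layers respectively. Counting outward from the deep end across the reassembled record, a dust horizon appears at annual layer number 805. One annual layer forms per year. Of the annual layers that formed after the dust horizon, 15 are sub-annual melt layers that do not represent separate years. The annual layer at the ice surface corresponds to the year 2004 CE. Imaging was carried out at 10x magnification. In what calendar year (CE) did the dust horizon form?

Total annual layers = 366 + 633 + 168 = 1167.
Between annual layer 805 and the ice surface there are 1167 − 805 = 362 annual layers.
Removing the 15 false annual layers leaves 362 − 15 = 347 true annual layers beyond the dust horizon.
Counting back 347 years from 2004 CE places the dust horizon in 2004 − 347 = 1657 CE.

1657 CE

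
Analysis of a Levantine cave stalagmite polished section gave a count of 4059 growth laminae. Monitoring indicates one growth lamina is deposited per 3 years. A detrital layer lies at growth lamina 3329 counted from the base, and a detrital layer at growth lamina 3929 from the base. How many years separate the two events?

1800 yr

3929 − 3329 = 600 growth laminae lie between the two events.
At 3 years per growth lamina, 600 × 3 = 1800 years.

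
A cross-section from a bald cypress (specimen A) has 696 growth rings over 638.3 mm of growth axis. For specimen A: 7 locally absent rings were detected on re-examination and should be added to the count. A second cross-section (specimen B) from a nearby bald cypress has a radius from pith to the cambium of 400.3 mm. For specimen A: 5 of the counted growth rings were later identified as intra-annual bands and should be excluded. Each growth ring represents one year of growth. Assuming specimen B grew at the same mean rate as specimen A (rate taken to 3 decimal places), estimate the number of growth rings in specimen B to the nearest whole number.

Specimen A: true growth ring count = 696 − 5 + 7 = 698.
A: Extension rate ≈ 638.3 / 698 = 0.914 mm/year.
B spans 400.3 / 0.914 = 437.96 years ≈ 438 growth rings.

438 growth rings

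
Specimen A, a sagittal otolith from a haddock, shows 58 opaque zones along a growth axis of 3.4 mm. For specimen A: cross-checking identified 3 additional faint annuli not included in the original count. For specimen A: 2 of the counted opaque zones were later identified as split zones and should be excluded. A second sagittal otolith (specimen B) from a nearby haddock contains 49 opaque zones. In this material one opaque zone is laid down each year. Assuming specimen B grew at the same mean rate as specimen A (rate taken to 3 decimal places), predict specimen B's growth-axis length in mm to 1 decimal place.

Specimen A: after corrections the count is 58 − 2 + 3 = 59 opaque zones.
A: 3.4 mm over 59 years gives 3.4 / 59 ≈ 0.058 mm/year.
B's length ≈ 0.058 × 49 = 2.8 mm.

2.8 mm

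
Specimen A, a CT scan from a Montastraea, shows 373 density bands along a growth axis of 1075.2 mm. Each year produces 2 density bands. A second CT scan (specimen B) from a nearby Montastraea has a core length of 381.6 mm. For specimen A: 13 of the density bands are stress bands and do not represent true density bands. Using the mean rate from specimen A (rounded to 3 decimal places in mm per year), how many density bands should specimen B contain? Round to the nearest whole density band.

Specimen A: true density band count = 373 − 13 = 360.
Specimen A: dividing by 2 density bands per year: 360 / 2 = 180 years.
A: Mean rate = 1075.2 mm / 180 years ≈ 5.973 mm/year.
For B, 381.6 / 5.973 = 63.89 years; at 2 density bands per year that is 63.89 × 2 ≈ 128 density bands.

128 density bands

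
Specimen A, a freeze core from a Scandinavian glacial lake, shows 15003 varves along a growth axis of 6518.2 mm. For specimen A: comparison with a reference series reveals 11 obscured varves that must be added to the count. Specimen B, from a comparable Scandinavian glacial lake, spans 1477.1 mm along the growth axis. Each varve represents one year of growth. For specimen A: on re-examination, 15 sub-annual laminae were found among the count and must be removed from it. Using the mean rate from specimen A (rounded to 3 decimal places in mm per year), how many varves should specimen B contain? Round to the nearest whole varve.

3396 varves

Specimen A: correcting the raw count gives 15003 − 15 + 11 = 14999 true varves.
A: 6518.2 mm over 14999 years gives 6518.2 / 14999 ≈ 0.435 mm/year.
Specimen B: 1477.1 mm / 0.435 mm per year = 3395.63 years ≈ 3396 varves.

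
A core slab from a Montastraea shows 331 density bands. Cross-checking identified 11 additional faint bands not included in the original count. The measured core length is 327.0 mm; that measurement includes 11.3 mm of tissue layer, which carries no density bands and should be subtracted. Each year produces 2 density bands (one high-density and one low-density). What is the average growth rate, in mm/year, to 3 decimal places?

1.846 mm/year

True density band count = 331 + 11 = 342.
With 2 density bands per year, 342 / 2 = 171 years.
Net length = 327.0 − 11.3 = 315.7 mm.
Extension rate ≈ 315.7 / 171 = 1.846 mm/year.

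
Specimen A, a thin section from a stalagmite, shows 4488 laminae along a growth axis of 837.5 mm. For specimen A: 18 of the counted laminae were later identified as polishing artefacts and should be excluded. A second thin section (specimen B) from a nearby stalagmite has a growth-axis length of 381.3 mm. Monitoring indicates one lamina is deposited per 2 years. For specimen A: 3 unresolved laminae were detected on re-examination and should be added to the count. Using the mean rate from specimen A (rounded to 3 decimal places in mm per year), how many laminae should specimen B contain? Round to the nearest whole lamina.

Specimen A: adjusted count: 4488 − 18 + 3 = 4473 laminae.
Specimen A: at 2 years per lamina, 4473 × 2 = 8946 years.
A: Mean rate = 837.5 mm / 8946 years ≈ 0.094 mm/yr.
Specimen B: 381.3 mm / 0.094 mm per year = 4056.38 years; at 2 years per lamina that is 4056.38 / 2 ≈ 2028 laminae.

2028 laminae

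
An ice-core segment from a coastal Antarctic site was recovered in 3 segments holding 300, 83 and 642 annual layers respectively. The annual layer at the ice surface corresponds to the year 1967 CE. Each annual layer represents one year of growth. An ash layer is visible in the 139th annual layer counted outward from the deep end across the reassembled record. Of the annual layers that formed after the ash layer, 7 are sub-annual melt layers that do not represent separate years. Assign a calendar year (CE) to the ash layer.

Total annual layers = 300 + 83 + 642 = 1025.
Between annual layer 139 and the ice surface there are 1025 − 139 = 886 annual layers.
Removing the 7 false annual layers leaves 886 − 7 = 879 true annual layers beyond the ash layer.
The annual layer at the ice surface is 1967 CE, so the ash layer dates to 1967 − 879 = 1088 CE.

1088 CE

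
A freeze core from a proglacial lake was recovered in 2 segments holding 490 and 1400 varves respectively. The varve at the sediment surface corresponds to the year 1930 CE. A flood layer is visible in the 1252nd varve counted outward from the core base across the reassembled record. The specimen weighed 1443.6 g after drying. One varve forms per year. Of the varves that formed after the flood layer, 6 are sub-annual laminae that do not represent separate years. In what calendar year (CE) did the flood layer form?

1298 CE

Total varves = 490 + 1400 = 1890.
The flood layer sits at varve 1252 from the core base, so 1890 − 1252 = 638 varves formed after it.
Excluding 6 false varves: 638 − 6 = 632.
Counting back 632 years from 1930 CE places the flood layer in 1930 − 632 = 1298 CE.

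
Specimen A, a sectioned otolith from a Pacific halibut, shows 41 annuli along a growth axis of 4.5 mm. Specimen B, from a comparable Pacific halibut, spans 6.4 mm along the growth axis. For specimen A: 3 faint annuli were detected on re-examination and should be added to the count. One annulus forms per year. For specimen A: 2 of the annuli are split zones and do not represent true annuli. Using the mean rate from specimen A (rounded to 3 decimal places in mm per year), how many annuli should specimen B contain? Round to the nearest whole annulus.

60 annuli

Specimen A: adjusted count: 41 − 2 + 3 = 42 annuli.
A: 4.5 mm over 42 years gives 4.5 / 42 ≈ 0.107 mm/year.
Specimen B: 6.4 mm / 0.107 mm per year = 59.81 years ≈ 60 annuli.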